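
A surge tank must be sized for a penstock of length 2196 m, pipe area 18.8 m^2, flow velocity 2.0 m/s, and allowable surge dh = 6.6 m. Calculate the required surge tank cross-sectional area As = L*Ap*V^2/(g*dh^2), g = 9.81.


As = 2196 * 18.8 * 2.0^2 / (9.81 * 6.6^2) = 386.4500 m^2


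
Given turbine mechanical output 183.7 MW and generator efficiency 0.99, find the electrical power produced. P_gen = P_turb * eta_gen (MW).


P_gen = 183.7 * 0.99 = 181.8630 MW


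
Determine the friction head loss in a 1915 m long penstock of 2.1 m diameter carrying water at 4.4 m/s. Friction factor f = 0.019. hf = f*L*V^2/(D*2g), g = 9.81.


hf = 0.019 * 1915 * 4.4^2 / (2.1 * 2 * 9.81) = 17.0966 m


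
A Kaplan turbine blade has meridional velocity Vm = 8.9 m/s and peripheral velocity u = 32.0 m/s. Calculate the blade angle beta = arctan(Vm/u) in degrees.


beta = arctan(8.9 / 32.0) = 15.5426 degrees


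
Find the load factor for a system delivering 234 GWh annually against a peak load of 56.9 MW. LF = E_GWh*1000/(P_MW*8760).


LF = 234 * 1000 / (56.9 * 8760) = 0.4695


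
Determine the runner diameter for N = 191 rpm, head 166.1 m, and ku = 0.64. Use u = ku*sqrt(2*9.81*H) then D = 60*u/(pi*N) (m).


u = 0.64 * sqrt(2*9.81*166.1) = 36.5354 m/s
D = 60 * 36.5354 / (pi * 191) = 3.6533 m


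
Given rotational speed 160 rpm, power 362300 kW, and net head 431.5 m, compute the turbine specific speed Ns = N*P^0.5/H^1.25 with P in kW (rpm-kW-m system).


Ns = 160 * 362300^0.5 / 431.5^1.25 = 48.9698


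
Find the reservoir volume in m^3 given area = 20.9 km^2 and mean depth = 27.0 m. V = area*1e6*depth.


V = 20.9 * 1e6 * 27.0 = 5.6430e+08 m^3


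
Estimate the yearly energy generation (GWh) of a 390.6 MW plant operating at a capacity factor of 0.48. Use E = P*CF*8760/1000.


E = 390.6 * 0.48 * 8760 / 1000 = 1642.3949 GWh


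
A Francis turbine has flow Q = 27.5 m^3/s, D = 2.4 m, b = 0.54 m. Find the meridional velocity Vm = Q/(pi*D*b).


Vm = 27.5 / (pi * 2.4 * 0.54) = 6.7543 m/s


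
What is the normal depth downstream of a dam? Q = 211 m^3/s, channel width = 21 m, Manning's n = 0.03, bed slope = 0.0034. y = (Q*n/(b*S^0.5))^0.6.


y = (211 * 0.03 / (21 * 0.0034^0.5))^0.6 = 2.6796 m


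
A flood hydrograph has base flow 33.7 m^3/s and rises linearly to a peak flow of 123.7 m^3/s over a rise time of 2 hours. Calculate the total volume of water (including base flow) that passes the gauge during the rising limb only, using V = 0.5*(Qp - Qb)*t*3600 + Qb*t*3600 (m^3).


V = 0.5*(123.7 - 33.7)*2*3600 + 33.7*2*3600 = 566640.0000 m^3


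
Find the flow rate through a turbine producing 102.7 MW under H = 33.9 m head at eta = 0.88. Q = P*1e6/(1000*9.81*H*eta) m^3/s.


Q = 102.7 * 1e6 / (1000 * 9.81 * 33.9 * 0.88) = 350.9288 m^3/s


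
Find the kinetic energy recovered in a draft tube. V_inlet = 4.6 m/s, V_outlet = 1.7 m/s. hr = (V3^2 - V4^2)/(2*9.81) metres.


hr = (4.6^2 - 1.7^2) / (2*9.81) = 0.9312 m


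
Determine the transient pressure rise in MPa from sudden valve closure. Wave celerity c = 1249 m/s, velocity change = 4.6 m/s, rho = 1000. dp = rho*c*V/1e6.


dp = 1000 * 1249 * 4.6 / 1e6 = 5.7454 MPa


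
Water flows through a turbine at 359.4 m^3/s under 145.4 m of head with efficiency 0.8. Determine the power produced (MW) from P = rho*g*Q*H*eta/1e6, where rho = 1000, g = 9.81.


P = 1000 * 9.81 * 359.4 * 145.4 * 0.8 / 1e6 = 410.1111 MW


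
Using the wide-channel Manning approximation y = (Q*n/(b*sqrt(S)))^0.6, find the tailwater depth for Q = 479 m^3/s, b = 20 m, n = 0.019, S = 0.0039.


y = (479 * 0.019 / (20 * 0.0039^0.5))^0.6 = 3.2924 m


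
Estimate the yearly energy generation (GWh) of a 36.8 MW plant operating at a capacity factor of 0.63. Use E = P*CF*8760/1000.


E = 36.8 * 0.63 * 8760 / 1000 = 203.0918 GWh


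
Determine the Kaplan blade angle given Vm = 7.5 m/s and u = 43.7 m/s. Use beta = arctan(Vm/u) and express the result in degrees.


beta = arctan(7.5 / 43.7) = 9.7385 degrees


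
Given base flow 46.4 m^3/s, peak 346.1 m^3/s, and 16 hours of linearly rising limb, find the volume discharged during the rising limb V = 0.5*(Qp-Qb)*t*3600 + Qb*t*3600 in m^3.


V = 0.5*(346.1 - 46.4)*16*3600 + 46.4*16*3600 = 1.1304e+07 m^3


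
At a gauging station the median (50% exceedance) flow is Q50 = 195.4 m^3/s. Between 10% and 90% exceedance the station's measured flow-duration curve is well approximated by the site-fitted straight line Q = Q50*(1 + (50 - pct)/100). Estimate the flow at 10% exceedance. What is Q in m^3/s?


Q = 195.4 * (1 + (50 - 10)/100) = 273.5600 m^3/s


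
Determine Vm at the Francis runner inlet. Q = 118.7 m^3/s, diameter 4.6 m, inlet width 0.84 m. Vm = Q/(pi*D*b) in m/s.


Vm = 118.7 / (pi * 4.6 * 0.84) = 9.7783 m/s


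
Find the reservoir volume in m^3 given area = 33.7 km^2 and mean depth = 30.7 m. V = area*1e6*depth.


V = 33.7 * 1e6 * 30.7 = 1.0346e+09 m^3


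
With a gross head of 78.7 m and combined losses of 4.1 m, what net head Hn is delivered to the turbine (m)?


Hn = 78.7 - 4.1 = 74.6000 m


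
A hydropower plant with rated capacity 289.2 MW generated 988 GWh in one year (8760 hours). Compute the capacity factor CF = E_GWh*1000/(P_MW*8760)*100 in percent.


CF = 988 * 1000 / (289.2 * 8760) * 100 = 38.9991 %


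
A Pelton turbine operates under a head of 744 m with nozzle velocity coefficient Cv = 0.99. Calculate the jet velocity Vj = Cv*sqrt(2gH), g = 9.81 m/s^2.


Vj = 0.99 * sqrt(2*9.81*744) = 119.6110 m/s


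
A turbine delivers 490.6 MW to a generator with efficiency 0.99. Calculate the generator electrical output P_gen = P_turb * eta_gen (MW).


P_gen = 490.6 * 0.99 = 485.6940 MW


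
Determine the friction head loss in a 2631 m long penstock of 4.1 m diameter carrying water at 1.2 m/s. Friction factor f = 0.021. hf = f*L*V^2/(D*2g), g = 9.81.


hf = 0.021 * 2631 * 1.2^2 / (4.1 * 2 * 9.81) = 0.9891 m


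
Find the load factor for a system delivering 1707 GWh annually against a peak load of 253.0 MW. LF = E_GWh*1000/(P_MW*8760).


LF = 1707 * 1000 / (253.0 * 8760) = 0.7702


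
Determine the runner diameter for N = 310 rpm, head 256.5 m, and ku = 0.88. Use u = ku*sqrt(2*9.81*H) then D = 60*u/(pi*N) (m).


u = 0.88 * sqrt(2*9.81*256.5) = 62.4275 m/s
D = 60 * 62.4275 / (pi * 310) = 3.8461 m


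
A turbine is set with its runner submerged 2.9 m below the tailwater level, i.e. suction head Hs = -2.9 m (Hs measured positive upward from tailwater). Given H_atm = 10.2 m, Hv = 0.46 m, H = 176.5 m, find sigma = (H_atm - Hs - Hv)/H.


sigma = (10.2 - (-2.9) - 0.46) / 176.5 = 0.0716


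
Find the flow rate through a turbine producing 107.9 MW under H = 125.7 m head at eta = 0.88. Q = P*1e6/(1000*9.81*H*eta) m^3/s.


Q = 107.9 * 1e6 / (1000 * 9.81 * 125.7 * 0.88) = 99.4339 m^3/s


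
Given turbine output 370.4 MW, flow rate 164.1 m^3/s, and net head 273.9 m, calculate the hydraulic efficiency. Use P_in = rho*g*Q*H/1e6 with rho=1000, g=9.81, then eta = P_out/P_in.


P_in = 1000 * 9.81 * 164.1 * 273.9 / 1e6 = 440.9300 MW
eta = 370.4 / 440.9300 = 0.8400


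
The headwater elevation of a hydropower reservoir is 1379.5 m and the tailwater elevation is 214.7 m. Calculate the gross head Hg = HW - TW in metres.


Hg = 1379.5 - 214.7 = 1164.8000 m


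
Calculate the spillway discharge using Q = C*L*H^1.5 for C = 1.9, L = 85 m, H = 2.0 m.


Q = 1.9 * 85 * 2.0^1.5 = 456.7910 m^3/s


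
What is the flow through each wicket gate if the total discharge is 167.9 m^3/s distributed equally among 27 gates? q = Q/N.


q = 167.9 / 27 = 6.2185 m^3/s


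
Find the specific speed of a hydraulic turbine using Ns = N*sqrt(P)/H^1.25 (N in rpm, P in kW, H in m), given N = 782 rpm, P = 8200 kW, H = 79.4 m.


Ns = 782 * 8200^0.5 / 79.4^1.25 = 298.7707


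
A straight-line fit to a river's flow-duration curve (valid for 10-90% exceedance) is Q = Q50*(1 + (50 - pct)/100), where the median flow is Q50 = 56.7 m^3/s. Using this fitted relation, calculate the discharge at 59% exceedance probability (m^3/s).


Q = 56.7 * (1 + (50 - 59)/100) = 51.5970 m^3/s


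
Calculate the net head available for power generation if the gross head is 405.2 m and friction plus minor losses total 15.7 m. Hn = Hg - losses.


Hn = 405.2 - 15.7 = 389.5000 m


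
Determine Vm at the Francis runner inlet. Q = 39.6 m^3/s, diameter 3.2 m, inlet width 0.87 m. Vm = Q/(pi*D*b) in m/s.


Vm = 39.6 / (pi * 3.2 * 0.87) = 4.5277 m/s


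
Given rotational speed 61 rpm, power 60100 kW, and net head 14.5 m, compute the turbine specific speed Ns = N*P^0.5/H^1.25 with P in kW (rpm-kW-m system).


Ns = 61 * 60100^0.5 / 14.5^1.25 = 528.5147


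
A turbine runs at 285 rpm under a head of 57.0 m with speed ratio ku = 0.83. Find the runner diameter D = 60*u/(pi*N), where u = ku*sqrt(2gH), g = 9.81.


u = 0.83 * sqrt(2*9.81*57.0) = 27.7565 m/s
D = 60 * 27.7565 / (pi * 285) = 1.8600 m


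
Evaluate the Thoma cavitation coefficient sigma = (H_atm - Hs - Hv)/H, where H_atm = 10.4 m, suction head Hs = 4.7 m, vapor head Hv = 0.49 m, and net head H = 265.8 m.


sigma = (10.4 - 4.7 - 0.49) / 265.8 = 0.0196


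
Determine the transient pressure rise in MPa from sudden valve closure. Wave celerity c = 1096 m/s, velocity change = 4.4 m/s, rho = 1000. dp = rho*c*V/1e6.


dp = 1000 * 1096 * 4.4 / 1e6 = 4.8224 MPa


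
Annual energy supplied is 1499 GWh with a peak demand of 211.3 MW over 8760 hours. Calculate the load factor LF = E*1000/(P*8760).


LF = 1499 * 1000 / (211.3 * 8760) = 0.8098


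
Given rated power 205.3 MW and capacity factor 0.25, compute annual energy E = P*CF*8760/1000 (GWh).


E = 205.3 * 0.25 * 8760 / 1000 = 449.6070 GWh


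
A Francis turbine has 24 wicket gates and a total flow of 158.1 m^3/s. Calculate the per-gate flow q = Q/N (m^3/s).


q = 158.1 / 24 = 6.5875 m^3/s


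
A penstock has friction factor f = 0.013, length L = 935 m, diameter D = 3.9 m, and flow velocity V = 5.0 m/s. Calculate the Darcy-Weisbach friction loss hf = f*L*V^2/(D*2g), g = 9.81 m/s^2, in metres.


hf = 0.013 * 935 * 5.0^2 / (3.9 * 2 * 9.81) = 3.9713 m


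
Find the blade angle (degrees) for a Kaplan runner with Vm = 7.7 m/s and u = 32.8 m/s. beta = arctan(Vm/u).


beta = arctan(7.7 / 32.8) = 13.2113 degrees


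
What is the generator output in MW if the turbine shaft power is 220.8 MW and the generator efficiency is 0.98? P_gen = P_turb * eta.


P_gen = 220.8 * 0.98 = 216.3840 MW


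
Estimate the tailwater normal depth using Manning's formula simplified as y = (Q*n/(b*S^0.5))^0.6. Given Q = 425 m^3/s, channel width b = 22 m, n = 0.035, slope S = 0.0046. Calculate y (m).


y = (425 * 0.035 / (22 * 0.0046^0.5))^0.6 = 3.9737 m


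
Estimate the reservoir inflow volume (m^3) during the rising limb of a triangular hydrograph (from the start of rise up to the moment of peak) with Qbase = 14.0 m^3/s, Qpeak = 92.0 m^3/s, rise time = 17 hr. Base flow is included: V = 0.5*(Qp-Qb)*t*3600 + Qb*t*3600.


V = 0.5*(92.0 - 14.0)*17*3600 + 14.0*17*3600 = 3.2436e+06 m^3


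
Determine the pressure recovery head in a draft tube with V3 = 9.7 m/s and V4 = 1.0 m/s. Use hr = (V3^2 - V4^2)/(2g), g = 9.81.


hr = (9.7^2 - 1.0^2) / (2*9.81) = 4.7446 m


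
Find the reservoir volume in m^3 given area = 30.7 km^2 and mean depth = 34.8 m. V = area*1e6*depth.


V = 30.7 * 1e6 * 34.8 = 1.0684e+09 m^3


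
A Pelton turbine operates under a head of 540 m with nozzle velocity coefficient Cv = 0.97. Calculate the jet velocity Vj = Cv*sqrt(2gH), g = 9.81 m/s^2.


Vj = 0.97 * sqrt(2*9.81*540) = 99.8431 m/s


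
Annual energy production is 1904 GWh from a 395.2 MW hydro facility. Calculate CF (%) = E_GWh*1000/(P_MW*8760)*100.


CF = 1904 * 1000 / (395.2 * 8760) * 100 = 54.9979 %


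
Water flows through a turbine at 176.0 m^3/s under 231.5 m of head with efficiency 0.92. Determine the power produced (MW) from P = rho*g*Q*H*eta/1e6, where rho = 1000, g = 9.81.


P = 1000 * 9.81 * 176.0 * 231.5 * 0.92 / 1e6 = 367.7227 MW


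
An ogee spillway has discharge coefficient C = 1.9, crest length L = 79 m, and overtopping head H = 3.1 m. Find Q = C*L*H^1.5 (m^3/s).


Q = 1.9 * 79 * 3.1^1.5 = 819.2628 m^3/s


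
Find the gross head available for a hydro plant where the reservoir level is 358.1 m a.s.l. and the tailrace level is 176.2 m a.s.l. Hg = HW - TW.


Hg = 358.1 - 176.2 = 181.9000 m


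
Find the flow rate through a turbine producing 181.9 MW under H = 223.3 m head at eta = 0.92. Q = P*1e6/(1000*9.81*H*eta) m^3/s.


Q = 181.9 * 1e6 / (1000 * 9.81 * 223.3 * 0.92) = 90.2583 m^3/s


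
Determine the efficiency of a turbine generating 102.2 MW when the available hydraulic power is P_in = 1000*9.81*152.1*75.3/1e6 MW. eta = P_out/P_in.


P_in = 1000 * 9.81 * 152.1 * 75.3 / 1e6 = 112.3552 MW
eta = 102.2 / 112.3552 = 0.9096


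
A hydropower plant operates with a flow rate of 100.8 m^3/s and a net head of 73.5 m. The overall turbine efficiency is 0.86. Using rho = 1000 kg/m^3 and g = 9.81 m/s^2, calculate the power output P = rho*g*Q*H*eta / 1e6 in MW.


P = 1000 * 9.81 * 100.8 * 73.5 * 0.86 / 1e6 = 62.5051 MW


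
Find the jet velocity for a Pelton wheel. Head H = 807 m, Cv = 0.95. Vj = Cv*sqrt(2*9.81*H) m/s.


Vj = 0.95 * sqrt(2*9.81*807) = 119.5391 m/s


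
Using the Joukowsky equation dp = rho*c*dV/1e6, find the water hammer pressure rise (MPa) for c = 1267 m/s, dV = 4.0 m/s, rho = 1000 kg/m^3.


dp = 1000 * 1267 * 4.0 / 1e6 = 5.0680 MPa


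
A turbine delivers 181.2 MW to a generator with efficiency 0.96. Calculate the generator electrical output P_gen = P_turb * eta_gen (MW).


P_gen = 181.2 * 0.96 = 173.9520 MW


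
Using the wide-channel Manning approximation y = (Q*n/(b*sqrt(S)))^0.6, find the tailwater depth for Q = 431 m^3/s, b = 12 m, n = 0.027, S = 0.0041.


y = (431 * 0.027 / (12 * 0.0041^0.5))^0.6 = 5.1069 m


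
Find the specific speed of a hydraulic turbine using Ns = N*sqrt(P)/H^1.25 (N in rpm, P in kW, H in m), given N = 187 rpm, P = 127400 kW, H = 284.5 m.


Ns = 187 * 127400^0.5 / 284.5^1.25 = 57.1246


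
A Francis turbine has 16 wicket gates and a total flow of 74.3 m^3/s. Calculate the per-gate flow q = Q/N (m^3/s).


q = 74.3 / 16 = 4.6437 m^3/s


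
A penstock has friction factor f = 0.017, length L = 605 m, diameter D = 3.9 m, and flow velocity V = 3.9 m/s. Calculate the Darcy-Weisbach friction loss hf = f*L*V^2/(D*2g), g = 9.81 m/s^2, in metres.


hf = 0.017 * 605 * 3.9^2 / (3.9 * 2 * 9.81) = 2.0444 m


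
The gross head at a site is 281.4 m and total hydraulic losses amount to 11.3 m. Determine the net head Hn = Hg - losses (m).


Hn = 281.4 - 11.3 = 270.1000 m


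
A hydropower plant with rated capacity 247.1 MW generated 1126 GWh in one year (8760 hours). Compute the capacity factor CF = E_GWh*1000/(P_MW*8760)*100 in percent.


CF = 1126 * 1000 / (247.1 * 8760) * 100 = 52.0189 %


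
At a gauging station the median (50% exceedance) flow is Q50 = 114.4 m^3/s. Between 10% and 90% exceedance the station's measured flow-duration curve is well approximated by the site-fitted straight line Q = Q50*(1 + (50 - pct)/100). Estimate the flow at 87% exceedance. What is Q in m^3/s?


Q = 114.4 * (1 + (50 - 87)/100) = 72.0720 m^3/s


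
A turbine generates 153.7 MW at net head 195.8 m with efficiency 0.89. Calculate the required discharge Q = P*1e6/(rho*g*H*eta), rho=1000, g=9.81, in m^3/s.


Q = 153.7 * 1e6 / (1000 * 9.81 * 195.8 * 0.89) = 89.9088 m^3/s


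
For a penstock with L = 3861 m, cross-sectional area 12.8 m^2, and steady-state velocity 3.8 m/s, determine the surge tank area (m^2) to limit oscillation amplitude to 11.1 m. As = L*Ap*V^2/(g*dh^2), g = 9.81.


As = 3861 * 12.8 * 3.8^2 / (9.81 * 11.1^2) = 590.4213 m^2


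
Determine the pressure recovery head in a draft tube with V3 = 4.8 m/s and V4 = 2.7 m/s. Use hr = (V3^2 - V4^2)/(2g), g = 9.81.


hr = (4.8^2 - 2.7^2) / (2*9.81) = 0.8028 m


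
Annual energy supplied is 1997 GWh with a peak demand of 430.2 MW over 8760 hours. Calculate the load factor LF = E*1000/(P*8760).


LF = 1997 * 1000 / (430.2 * 8760) = 0.5299


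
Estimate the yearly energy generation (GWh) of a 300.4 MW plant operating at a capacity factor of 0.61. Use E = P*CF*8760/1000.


E = 300.4 * 0.61 * 8760 / 1000 = 1605.2174 GWh


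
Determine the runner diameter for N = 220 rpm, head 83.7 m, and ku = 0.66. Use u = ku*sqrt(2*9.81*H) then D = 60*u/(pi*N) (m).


u = 0.66 * sqrt(2*9.81*83.7) = 26.7458 m/s
D = 60 * 26.7458 / (pi * 220) = 2.3219 m


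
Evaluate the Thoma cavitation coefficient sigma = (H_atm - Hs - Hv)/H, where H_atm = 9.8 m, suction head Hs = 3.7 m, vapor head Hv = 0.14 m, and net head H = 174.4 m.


sigma = (9.8 - 3.7 - 0.14) / 174.4 = 0.0342


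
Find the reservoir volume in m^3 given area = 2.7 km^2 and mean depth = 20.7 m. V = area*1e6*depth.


V = 2.7 * 1e6 * 20.7 = 5.5890e+07 m^3


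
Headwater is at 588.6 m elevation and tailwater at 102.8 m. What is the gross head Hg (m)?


Hg = 588.6 - 102.8 = 485.8000 m


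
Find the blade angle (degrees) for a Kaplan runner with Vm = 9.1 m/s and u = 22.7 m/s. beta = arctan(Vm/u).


beta = arctan(9.1 / 22.7) = 21.8449 degrees


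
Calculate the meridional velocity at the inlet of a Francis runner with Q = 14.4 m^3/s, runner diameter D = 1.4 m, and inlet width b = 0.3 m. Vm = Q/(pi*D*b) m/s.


Vm = 14.4 / (pi * 1.4 * 0.3) = 10.9135 m/s


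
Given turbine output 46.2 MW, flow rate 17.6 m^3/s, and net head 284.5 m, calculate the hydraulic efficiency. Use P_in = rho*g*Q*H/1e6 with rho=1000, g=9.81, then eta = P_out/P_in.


P_in = 1000 * 9.81 * 17.6 * 284.5 / 1e6 = 49.1206 MW
eta = 46.2 / 49.1206 = 0.9405


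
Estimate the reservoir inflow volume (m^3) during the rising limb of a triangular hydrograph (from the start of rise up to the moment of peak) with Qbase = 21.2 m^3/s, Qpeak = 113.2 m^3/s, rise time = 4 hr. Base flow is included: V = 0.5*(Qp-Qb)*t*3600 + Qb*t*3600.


V = 0.5*(113.2 - 21.2)*4*3600 + 21.2*4*3600 = 967680.0000 m^3


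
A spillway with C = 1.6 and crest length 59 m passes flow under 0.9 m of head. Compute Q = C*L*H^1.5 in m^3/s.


Q = 1.6 * 59 * 0.9^1.5 = 80.6001 m^3/s


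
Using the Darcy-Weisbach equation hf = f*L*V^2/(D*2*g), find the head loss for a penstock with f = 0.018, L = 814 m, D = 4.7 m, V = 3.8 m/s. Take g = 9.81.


hf = 0.018 * 814 * 3.8^2 / (4.7 * 2 * 9.81) = 2.2944 m


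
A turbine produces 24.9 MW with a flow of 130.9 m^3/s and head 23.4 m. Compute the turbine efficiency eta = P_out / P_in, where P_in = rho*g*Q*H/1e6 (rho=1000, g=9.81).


P_in = 1000 * 9.81 * 130.9 * 23.4 / 1e6 = 30.0486 MW
eta = 24.9 / 30.0486 = 0.8287


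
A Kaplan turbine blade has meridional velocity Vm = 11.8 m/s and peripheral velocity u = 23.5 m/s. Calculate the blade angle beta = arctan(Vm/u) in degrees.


beta = arctan(11.8 / 23.5) = 26.6625 degrees


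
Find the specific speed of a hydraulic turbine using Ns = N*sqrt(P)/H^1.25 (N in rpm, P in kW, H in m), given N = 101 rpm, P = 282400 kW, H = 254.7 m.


Ns = 101 * 282400^0.5 / 254.7^1.25 = 52.7494


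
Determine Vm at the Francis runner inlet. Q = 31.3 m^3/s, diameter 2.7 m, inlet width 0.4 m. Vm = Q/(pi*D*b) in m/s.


Vm = 31.3 / (pi * 2.7 * 0.4) = 9.2251 m/s


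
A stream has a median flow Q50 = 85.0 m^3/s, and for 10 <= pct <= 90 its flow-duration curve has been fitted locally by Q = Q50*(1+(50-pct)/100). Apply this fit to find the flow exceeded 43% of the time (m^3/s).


Q = 85.0 * (1 + (50 - 43)/100) = 90.9500 m^3/s


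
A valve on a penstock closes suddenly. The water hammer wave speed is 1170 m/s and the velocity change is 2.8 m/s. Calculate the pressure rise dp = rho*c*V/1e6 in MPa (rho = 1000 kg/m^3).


dp = 1000 * 1170 * 2.8 / 1e6 = 3.2760 MPa


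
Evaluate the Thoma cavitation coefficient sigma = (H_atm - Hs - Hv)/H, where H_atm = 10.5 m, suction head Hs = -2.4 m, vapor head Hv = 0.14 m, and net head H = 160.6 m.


sigma = (10.5 - (-2.4) - 0.14) / 160.6 = 0.0795


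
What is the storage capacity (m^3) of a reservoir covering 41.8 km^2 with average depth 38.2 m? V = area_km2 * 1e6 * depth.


V = 41.8 * 1e6 * 38.2 = 1.5968e+09 m^3


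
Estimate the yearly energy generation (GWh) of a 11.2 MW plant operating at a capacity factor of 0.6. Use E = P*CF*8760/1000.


E = 11.2 * 0.6 * 8760 / 1000 = 58.8672 GWh


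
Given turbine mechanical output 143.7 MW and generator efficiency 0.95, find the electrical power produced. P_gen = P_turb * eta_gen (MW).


P_gen = 143.7 * 0.95 = 136.5150 MW


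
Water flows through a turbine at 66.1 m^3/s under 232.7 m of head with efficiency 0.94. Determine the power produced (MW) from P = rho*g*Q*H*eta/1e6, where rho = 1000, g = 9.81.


P = 1000 * 9.81 * 66.1 * 232.7 * 0.94 / 1e6 = 141.8387 MW


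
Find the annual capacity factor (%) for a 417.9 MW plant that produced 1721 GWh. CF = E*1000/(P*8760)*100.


CF = 1721 * 1000 / (417.9 * 8760) * 100 = 47.0115 %


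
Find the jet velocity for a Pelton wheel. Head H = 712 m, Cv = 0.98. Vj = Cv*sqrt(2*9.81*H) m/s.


Vj = 0.98 * sqrt(2*9.81*712) = 115.8285 m/s


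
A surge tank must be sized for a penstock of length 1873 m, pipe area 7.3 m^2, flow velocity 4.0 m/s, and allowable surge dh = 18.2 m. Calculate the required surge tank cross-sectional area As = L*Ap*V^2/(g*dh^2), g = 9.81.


As = 1873 * 7.3 * 4.0^2 / (9.81 * 18.2^2) = 67.3238 m^2


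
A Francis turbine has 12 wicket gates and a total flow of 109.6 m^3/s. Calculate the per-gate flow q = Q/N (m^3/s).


q = 109.6 / 12 = 9.1333 m^3/s


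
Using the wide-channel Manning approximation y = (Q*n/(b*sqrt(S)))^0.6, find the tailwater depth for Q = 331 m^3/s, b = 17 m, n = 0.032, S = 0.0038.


y = (331 * 0.032 / (17 * 0.0038^0.5))^0.6 = 4.0067 m


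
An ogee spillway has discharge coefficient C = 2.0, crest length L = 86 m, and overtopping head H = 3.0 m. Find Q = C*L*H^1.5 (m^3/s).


Q = 2.0 * 86 * 3.0^1.5 = 893.7382 m^3/s


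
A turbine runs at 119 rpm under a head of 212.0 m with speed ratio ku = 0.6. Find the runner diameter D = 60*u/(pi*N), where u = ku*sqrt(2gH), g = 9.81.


u = 0.6 * sqrt(2*9.81*212.0) = 38.6962 m/s
D = 60 * 38.6962 / (pi * 119) = 6.2105 m


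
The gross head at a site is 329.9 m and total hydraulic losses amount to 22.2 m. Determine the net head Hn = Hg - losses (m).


Hn = 329.9 - 22.2 = 307.7000 m


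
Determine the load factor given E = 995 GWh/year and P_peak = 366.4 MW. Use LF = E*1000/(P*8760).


LF = 995 * 1000 / (366.4 * 8760) = 0.3100


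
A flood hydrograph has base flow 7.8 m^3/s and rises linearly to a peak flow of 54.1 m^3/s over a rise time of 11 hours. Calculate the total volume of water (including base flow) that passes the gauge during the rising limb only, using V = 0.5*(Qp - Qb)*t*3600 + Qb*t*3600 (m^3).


V = 0.5*(54.1 - 7.8)*11*3600 + 7.8*11*3600 = 1.2256e+06 m^3


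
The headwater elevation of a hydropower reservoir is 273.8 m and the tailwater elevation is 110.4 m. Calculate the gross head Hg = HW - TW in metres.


Hg = 273.8 - 110.4 = 163.4000 m


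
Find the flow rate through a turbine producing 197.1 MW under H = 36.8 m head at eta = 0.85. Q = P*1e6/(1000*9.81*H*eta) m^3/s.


Q = 197.1 * 1e6 / (1000 * 9.81 * 36.8 * 0.85) = 642.3192 m^3/s


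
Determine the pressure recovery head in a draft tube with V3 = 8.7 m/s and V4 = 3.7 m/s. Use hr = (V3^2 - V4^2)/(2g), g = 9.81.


hr = (8.7^2 - 3.7^2) / (2*9.81) = 3.1600 m


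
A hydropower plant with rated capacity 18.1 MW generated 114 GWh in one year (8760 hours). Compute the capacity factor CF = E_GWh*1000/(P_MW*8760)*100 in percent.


CF = 114 * 1000 / (18.1 * 8760) * 100 = 71.8989 %


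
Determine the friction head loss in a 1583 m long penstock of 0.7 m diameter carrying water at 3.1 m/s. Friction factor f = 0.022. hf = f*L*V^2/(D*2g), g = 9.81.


hf = 0.022 * 1583 * 3.1^2 / (0.7 * 2 * 9.81) = 24.3686 m


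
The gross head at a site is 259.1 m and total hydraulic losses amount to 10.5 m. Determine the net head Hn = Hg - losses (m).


Hn = 259.1 - 10.5 = 248.6000 m


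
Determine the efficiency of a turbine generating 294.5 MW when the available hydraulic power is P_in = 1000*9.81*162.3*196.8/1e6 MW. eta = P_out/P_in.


P_in = 1000 * 9.81 * 162.3 * 196.8 / 1e6 = 313.3377 MW
eta = 294.5 / 313.3377 = 0.9399


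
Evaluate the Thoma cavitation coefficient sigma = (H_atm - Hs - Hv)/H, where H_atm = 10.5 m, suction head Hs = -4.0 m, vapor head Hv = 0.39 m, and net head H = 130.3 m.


sigma = (10.5 - (-4.0) - 0.39) / 130.3 = 0.1083


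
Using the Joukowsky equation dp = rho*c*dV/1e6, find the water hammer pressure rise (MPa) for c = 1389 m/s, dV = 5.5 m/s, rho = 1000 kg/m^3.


dp = 1000 * 1389 * 5.5 / 1e6 = 7.6395 MPa


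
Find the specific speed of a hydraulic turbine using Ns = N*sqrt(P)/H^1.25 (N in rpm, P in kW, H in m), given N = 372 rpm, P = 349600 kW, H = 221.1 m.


Ns = 372 * 349600^0.5 / 221.1^1.25 = 257.9840


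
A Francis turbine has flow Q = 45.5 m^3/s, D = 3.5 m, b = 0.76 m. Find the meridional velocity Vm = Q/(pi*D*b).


Vm = 45.5 / (pi * 3.5 * 0.76) = 5.4448 m/s


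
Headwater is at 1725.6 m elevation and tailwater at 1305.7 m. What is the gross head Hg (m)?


Hg = 1725.6 - 1305.7 = 419.9000 m


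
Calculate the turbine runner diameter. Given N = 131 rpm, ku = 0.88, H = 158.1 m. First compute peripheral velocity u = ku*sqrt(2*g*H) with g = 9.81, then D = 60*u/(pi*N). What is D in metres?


u = 0.88 * sqrt(2*9.81*158.1) = 49.0115 m/s
D = 60 * 49.0115 / (pi * 131) = 7.1454 m


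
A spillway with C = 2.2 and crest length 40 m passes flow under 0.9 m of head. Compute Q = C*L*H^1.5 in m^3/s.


Q = 2.2 * 40 * 0.9^1.5 = 75.1357 m^3/s


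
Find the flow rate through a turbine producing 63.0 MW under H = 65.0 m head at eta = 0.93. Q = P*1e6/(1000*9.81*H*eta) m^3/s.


Q = 63.0 * 1e6 / (1000 * 9.81 * 65.0 * 0.93) = 106.2369 m^3/s


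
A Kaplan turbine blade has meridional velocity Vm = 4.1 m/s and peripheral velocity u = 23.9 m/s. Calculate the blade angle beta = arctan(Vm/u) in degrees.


beta = arctan(4.1 / 23.9) = 9.7342 degrees


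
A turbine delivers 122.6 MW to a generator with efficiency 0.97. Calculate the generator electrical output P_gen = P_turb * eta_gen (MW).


P_gen = 122.6 * 0.97 = 118.9220 MW


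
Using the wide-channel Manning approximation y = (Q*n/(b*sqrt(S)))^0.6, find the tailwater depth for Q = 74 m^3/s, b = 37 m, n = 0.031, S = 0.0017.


y = (74 * 0.031 / (37 * 0.0017^0.5))^0.6 = 1.2773 m


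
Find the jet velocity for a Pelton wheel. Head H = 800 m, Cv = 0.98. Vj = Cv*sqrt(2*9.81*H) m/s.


Vj = 0.98 * sqrt(2*9.81*800) = 122.7780 m/s


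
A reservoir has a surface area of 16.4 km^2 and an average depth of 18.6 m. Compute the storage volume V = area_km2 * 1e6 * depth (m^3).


V = 16.4 * 1e6 * 18.6 = 3.0504e+08 m^3


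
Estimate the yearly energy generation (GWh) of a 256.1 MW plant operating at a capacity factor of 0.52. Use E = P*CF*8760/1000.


E = 256.1 * 0.52 * 8760 / 1000 = 1166.5867 GWh


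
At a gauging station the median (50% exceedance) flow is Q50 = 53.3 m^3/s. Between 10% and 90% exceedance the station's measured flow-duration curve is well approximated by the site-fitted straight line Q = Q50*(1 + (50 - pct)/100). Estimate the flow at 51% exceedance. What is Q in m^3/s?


Q = 53.3 * (1 + (50 - 51)/100) = 52.7670 m^3/s


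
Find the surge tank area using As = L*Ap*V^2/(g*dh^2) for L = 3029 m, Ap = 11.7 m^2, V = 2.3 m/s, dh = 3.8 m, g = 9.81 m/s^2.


As = 3029 * 11.7 * 2.3^2 / (9.81 * 3.8^2) = 1323.4411 m^2


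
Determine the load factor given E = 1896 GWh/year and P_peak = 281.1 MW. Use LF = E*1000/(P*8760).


LF = 1896 * 1000 / (281.1 * 8760) = 0.7700


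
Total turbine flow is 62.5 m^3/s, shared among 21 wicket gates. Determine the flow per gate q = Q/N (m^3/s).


q = 62.5 / 21 = 2.9762 m^3/s


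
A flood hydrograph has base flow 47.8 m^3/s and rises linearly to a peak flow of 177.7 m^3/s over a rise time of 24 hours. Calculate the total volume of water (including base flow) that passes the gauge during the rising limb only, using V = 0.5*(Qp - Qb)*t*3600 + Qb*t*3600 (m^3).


V = 0.5*(177.7 - 47.8)*24*3600 + 47.8*24*3600 = 9.7416e+06 m^3


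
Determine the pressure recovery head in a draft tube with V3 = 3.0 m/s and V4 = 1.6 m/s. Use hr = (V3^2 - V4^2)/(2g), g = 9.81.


hr = (3.0^2 - 1.6^2) / (2*9.81) = 0.3282 m


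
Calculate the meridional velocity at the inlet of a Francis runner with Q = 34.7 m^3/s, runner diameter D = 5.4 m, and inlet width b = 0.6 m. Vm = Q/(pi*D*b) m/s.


Vm = 34.7 / (pi * 5.4 * 0.6) = 3.4091 m/s


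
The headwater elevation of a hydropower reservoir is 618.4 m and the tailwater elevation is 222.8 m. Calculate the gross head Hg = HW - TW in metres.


Hg = 618.4 - 222.8 = 395.6000 m


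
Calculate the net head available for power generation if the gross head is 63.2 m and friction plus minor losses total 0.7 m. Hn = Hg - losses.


Hn = 63.2 - 0.7 = 62.5000 m


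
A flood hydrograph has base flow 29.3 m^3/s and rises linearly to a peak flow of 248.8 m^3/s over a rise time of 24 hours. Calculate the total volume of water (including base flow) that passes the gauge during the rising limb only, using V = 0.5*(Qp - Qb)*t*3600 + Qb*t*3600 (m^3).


V = 0.5*(248.8 - 29.3)*24*3600 + 29.3*24*3600 = 1.2014e+07 m^3


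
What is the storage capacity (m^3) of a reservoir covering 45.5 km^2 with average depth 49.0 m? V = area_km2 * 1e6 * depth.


V = 45.5 * 1e6 * 49.0 = 2.2295e+09 m^3


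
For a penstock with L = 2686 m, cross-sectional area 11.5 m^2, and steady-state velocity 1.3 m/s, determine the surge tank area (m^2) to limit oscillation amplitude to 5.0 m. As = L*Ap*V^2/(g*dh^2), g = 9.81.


As = 2686 * 11.5 * 1.3^2 / (9.81 * 5.0^2) = 212.8539 m^2


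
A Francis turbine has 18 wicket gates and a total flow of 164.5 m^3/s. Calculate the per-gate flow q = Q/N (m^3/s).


q = 164.5 / 18 = 9.1389 m^3/s


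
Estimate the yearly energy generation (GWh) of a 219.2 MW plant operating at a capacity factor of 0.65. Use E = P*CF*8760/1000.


E = 219.2 * 0.65 * 8760 / 1000 = 1248.1248 GWh


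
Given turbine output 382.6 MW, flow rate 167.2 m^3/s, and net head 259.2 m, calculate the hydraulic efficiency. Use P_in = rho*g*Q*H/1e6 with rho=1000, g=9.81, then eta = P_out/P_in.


P_in = 1000 * 9.81 * 167.2 * 259.2 / 1e6 = 425.1481 MW
eta = 382.6 / 425.1481 = 0.8999


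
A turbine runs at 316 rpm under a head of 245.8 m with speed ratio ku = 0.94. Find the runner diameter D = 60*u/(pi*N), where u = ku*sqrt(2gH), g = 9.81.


u = 0.94 * sqrt(2*9.81*245.8) = 65.2782 m/s
D = 60 * 65.2782 / (pi * 316) = 3.9453 m


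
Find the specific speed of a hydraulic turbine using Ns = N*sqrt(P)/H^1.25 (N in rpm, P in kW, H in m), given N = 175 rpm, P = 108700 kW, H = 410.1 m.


Ns = 175 * 108700^0.5 / 410.1^1.25 = 31.2637


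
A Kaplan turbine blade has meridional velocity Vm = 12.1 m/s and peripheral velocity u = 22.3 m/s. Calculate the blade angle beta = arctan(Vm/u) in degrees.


beta = arctan(12.1 / 22.3) = 28.4843 degrees


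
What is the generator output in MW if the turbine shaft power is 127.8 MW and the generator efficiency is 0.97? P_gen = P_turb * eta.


P_gen = 127.8 * 0.97 = 123.9660 MW


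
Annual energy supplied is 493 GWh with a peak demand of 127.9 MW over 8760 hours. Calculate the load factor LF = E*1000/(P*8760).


LF = 493 * 1000 / (127.9 * 8760) = 0.4400


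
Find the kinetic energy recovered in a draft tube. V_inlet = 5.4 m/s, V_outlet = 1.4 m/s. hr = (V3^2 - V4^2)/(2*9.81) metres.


hr = (5.4^2 - 1.4^2) / (2*9.81) = 1.3863 m


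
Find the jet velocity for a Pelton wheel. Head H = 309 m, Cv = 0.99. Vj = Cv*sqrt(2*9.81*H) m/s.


Vj = 0.99 * sqrt(2*9.81*309) = 77.0839 m/s


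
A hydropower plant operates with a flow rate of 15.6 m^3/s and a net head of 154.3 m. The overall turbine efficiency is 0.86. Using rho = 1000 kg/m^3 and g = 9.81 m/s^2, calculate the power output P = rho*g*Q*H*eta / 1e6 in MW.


P = 1000 * 9.81 * 15.6 * 154.3 * 0.86 / 1e6 = 20.3076 MW


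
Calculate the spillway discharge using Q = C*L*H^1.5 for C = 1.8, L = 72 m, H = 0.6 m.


Q = 1.8 * 72 * 0.6^1.5 = 60.2326 m^3/s


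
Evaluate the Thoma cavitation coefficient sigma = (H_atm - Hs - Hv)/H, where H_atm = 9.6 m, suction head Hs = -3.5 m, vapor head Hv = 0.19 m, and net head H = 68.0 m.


sigma = (9.6 - (-3.5) - 0.19) / 68.0 = 0.1899


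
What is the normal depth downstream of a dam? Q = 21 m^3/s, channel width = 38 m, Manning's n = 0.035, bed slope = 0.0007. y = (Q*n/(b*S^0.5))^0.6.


y = (21 * 0.035 / (38 * 0.0007^0.5))^0.6 = 0.8287 m


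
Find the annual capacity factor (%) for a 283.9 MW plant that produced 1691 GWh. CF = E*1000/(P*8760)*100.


CF = 1691 * 1000 / (283.9 * 8760) * 100 = 67.9946 %


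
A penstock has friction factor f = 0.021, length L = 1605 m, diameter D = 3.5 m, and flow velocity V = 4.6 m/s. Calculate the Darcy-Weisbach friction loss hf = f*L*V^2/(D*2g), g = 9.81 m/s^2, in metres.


hf = 0.021 * 1605 * 4.6^2 / (3.5 * 2 * 9.81) = 10.3859 m


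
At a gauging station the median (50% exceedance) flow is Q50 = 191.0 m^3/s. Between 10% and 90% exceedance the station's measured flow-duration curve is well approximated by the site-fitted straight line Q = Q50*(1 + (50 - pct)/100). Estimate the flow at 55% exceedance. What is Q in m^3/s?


Q = 191.0 * (1 + (50 - 55)/100) = 181.4500 m^3/s


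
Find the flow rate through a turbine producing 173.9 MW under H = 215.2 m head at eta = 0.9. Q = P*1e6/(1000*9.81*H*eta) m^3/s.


Q = 173.9 * 1e6 / (1000 * 9.81 * 215.2 * 0.9) = 91.5263 m^3/s


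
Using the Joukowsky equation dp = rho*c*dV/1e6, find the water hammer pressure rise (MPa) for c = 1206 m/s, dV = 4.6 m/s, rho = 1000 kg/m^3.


dp = 1000 * 1206 * 4.6 / 1e6 = 5.5476 MPa


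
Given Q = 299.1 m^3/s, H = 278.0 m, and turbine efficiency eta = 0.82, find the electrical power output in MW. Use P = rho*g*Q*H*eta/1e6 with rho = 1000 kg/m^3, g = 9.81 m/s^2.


P = 1000 * 9.81 * 299.1 * 278.0 * 0.82 / 1e6 = 668.8736 MW


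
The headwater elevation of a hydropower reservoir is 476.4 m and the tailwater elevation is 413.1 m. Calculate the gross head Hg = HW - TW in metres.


Hg = 476.4 - 413.1 = 63.3000 m


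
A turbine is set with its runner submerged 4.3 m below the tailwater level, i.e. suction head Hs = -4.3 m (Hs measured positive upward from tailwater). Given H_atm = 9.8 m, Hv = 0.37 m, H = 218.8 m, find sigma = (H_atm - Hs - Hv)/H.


sigma = (9.8 - (-4.3) - 0.37) / 218.8 = 0.0628


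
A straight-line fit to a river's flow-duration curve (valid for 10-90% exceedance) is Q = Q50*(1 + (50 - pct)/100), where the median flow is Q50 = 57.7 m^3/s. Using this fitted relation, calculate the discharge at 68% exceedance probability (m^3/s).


Q = 57.7 * (1 + (50 - 68)/100) = 47.3140 m^3/s


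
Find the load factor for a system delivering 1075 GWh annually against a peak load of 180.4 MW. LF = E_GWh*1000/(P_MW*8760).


LF = 1075 * 1000 / (180.4 * 8760) = 0.6802


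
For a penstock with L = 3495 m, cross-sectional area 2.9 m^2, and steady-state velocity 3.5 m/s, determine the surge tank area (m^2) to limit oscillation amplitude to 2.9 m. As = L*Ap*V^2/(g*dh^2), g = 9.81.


As = 3495 * 2.9 * 3.5^2 / (9.81 * 2.9^2) = 1504.9299 m^2


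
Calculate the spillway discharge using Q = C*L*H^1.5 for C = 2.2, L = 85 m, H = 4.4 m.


Q = 2.2 * 85 * 4.4^1.5 = 1725.9198 m^3/s


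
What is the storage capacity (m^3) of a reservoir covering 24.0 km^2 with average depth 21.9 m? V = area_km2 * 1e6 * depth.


V = 24.0 * 1e6 * 21.9 = 5.2560e+08 m^3


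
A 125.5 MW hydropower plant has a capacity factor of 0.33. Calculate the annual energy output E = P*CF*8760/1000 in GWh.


E = 125.5 * 0.33 * 8760 / 1000 = 362.7954 GWh


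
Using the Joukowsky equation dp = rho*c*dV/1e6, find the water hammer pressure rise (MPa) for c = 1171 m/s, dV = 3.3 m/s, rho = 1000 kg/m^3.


dp = 1000 * 1171 * 3.3 / 1e6 = 3.8643 MPa


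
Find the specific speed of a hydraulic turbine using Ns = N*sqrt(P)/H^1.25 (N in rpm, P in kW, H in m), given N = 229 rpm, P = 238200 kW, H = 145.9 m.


Ns = 229 * 238200^0.5 / 145.9^1.25 = 220.4130


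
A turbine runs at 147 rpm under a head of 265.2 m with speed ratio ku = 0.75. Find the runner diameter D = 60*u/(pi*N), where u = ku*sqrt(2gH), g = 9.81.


u = 0.75 * sqrt(2*9.81*265.2) = 54.1000 m/s
D = 60 * 54.1000 / (pi * 147) = 7.0288 m


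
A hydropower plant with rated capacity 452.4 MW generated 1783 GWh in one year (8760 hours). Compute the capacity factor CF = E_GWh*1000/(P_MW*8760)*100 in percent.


CF = 1783 * 1000 / (452.4 * 8760) * 100 = 44.9909 %


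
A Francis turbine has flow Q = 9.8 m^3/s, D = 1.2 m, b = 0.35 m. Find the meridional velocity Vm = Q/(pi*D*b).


Vm = 9.8 / (pi * 1.2 * 0.35) = 7.4272 m/s


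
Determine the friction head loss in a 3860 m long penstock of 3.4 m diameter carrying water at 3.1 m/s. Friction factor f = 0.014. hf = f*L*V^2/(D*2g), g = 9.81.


hf = 0.014 * 3860 * 3.1^2 / (3.4 * 2 * 9.81) = 7.7850 m


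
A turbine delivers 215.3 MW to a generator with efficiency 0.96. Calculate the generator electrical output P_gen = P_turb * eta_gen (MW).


P_gen = 215.3 * 0.96 = 206.6880 MW


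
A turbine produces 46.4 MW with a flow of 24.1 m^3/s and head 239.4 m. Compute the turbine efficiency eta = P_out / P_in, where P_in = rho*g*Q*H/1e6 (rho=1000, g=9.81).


P_in = 1000 * 9.81 * 24.1 * 239.4 / 1e6 = 56.5992 MW
eta = 46.4 / 56.5992 = 0.8198


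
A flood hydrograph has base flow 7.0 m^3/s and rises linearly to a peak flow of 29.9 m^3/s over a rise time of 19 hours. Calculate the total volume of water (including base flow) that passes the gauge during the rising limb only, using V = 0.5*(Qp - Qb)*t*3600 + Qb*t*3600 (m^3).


V = 0.5*(29.9 - 7.0)*19*3600 + 7.0*19*3600 = 1.2620e+06 m^3


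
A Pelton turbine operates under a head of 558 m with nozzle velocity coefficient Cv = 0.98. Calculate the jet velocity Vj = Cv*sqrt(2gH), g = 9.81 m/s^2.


Vj = 0.98 * sqrt(2*9.81*558) = 102.5398 m/s


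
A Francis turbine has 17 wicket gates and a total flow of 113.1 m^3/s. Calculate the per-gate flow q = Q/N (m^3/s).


q = 113.1 / 17 = 6.6529 m^3/s


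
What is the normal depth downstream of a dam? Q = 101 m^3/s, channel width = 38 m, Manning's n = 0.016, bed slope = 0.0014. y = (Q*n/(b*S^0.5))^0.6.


y = (101 * 0.016 / (38 * 0.0014^0.5))^0.6 = 1.0798 m


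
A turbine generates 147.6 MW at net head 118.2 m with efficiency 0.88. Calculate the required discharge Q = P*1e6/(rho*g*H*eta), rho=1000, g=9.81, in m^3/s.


Q = 147.6 * 1e6 / (1000 * 9.81 * 118.2 * 0.88) = 144.6496 m^3/s


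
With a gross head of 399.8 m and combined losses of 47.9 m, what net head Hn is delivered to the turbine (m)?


Hn = 399.8 - 47.9 = 351.9000 m


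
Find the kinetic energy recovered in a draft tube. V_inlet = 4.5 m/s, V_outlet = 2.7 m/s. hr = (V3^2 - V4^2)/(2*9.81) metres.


hr = (4.5^2 - 2.7^2) / (2*9.81) = 0.6606 m


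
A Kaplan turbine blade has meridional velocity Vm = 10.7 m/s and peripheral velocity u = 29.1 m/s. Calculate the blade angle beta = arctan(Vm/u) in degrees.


beta = arctan(10.7 / 29.1) = 20.1884 degrees
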